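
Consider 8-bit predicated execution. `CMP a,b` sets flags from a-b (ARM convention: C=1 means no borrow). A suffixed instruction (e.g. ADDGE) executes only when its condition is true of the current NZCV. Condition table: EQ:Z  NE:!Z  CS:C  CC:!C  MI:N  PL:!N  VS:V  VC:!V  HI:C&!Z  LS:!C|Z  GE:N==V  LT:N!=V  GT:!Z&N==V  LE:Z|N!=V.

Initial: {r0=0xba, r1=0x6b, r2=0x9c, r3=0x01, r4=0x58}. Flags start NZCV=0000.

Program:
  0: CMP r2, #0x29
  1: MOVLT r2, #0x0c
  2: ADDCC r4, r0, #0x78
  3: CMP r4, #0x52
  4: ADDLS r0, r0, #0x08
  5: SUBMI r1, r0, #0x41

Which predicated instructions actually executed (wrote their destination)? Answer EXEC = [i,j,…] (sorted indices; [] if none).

EXEC = [1]

0: ✓ CMP  NZCV=0011
1: ✓ MOVLT  r2←0x0c
2: · ADDCC
3: ✓ CMP  NZCV=0010
4: · ADDLS
5: · SUBMI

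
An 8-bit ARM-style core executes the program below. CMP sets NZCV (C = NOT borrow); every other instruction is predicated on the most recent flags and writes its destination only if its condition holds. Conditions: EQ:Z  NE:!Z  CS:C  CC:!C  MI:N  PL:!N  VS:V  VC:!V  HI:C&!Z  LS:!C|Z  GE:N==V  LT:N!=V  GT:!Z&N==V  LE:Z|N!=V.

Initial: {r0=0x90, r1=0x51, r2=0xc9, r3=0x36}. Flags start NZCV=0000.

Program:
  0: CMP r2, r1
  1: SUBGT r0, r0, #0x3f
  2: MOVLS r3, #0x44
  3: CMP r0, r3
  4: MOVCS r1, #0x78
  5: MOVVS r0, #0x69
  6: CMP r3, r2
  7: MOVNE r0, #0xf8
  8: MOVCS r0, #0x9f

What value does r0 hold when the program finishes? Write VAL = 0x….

[0] flags=0011 → (cmp)
[1] flags=0011 GT?F → skip
[2] flags=0011 LS?F → skip
[3] flags=0011 → (cmp)
[4] flags=0011 CS?T → r1=0x78
[5] flags=0011 VS?T → r0=0x69
[6] flags=0000 → (cmp)
[7] flags=0000 NE?T → r0=0xf8
[8] flags=0000 CS?F → skip

VAL = 0xf8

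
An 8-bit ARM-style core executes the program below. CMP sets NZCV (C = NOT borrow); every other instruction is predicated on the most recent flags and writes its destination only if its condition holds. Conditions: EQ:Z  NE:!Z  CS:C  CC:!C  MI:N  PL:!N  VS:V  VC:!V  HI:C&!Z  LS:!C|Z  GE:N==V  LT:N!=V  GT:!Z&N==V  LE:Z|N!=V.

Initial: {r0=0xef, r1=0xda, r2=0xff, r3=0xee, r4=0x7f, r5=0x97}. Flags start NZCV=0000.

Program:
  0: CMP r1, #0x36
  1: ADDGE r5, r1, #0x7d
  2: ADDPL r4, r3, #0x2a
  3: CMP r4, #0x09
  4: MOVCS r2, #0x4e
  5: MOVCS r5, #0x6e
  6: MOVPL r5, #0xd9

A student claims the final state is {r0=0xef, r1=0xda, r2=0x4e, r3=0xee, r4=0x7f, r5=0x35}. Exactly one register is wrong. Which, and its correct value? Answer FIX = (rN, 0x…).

0: ✓ CMP  NZCV=1010
1: · ADDGE
2: · ADDPL
3: ✓ CMP  NZCV=0010
4: ✓ MOVCS  r2←0x4e
5: ✓ MOVCS  r5←0x6e
6: ✓ MOVPL  r5←0xd9

FIX = (r5, 0xd9)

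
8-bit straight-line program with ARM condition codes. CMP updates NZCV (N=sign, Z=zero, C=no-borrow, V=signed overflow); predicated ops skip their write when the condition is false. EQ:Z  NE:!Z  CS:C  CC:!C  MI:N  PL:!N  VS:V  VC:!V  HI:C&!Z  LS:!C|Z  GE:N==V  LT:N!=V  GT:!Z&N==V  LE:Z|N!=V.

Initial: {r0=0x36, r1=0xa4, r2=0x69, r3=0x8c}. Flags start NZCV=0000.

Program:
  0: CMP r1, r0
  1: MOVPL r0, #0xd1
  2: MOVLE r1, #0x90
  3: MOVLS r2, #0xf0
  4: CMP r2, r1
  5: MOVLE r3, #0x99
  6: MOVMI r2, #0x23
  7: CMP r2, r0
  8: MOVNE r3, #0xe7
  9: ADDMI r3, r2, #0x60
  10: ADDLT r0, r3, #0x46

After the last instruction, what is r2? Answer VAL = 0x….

[0] flags=0011 → (cmp)
[1] flags=0011 PL?T → r0=0xd1
[2] flags=0011 LE?T → r1=0x90
[3] flags=0011 LS?F → skip
[4] flags=1001 → (cmp)
[5] flags=1001 LE?F → skip
[6] flags=1001 MI?T → r2=0x23
[7] flags=0000 → (cmp)
[8] flags=0000 NE?T → r3=0xe7
[9] flags=0000 MI?F → skip
[10] flags=0000 LT?F → skip

VAL = 0x23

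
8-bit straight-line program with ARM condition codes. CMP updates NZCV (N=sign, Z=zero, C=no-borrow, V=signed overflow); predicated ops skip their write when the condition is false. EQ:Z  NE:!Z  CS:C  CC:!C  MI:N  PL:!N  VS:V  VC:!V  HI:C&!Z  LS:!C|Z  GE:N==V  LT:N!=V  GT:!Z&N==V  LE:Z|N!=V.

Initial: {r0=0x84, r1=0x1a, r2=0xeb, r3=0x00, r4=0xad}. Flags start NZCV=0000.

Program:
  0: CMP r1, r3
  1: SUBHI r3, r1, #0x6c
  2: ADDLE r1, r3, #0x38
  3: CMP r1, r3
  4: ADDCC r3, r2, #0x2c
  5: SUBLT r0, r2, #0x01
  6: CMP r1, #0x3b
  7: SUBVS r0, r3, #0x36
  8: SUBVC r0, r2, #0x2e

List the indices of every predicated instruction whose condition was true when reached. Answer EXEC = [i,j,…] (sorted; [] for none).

EXEC = [1,4,8]

[0] flags=0010 → (cmp)
[1] flags=0010 HI?T → r3=0xae
[2] flags=0010 LE?F → skip
[3] flags=0000 → (cmp)
[4] flags=0000 CC?T → r3=0x17
[5] flags=0000 LT?F → skip
[6] flags=1000 → (cmp)
[7] flags=1000 VS?F → skip
[8] flags=1000 VC?T → r0=0xbd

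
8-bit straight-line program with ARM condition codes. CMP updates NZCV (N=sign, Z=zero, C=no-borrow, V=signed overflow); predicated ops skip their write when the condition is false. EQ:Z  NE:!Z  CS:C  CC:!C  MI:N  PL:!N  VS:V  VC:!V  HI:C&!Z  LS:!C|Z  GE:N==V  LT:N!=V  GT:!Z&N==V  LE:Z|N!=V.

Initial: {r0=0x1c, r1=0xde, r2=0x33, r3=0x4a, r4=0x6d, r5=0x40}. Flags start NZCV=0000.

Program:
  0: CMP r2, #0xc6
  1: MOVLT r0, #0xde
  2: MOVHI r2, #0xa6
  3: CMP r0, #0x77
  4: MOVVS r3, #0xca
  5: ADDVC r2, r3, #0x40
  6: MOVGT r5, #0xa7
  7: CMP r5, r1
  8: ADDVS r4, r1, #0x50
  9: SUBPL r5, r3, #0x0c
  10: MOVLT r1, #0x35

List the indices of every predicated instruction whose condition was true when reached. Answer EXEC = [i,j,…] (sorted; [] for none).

[0] flags=0000 → (cmp)
[1] flags=0000 LT?F → skip
[2] flags=0000 HI?F → skip
[3] flags=1000 → (cmp)
[4] flags=1000 VS?F → skip
[5] flags=1000 VC?T → r2=0x8a
[6] flags=1000 GT?F → skip
[7] flags=0000 → (cmp)
[8] flags=0000 VS?F → skip
[9] flags=0000 PL?T → r5=0x3e
[10] flags=0000 LT?F → skip

EXEC = [5,9]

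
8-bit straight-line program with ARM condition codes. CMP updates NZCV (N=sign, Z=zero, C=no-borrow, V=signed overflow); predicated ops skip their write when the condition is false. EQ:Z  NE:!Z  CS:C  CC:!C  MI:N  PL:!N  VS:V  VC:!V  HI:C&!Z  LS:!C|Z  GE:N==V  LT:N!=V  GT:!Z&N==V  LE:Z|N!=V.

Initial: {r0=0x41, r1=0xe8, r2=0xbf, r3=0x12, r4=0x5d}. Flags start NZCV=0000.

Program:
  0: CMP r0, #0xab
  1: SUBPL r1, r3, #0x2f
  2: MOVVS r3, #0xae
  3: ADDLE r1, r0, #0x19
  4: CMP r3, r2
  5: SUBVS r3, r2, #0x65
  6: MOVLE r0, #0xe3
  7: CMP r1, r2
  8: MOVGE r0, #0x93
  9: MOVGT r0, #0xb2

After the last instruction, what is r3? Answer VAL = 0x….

[0] flags=1001 → (cmp)
[1] flags=1001 PL?F → skip
[2] flags=1001 VS?T → r3=0xae
[3] flags=1001 LE?F → skip
[4] flags=1000 → (cmp)
[5] flags=1000 VS?F → skip
[6] flags=1000 LE?T → r0=0xe3
[7] flags=0010 → (cmp)
[8] flags=0010 GE?T → r0=0x93
[9] flags=0010 GT?T → r0=0xb2

VAL = 0xae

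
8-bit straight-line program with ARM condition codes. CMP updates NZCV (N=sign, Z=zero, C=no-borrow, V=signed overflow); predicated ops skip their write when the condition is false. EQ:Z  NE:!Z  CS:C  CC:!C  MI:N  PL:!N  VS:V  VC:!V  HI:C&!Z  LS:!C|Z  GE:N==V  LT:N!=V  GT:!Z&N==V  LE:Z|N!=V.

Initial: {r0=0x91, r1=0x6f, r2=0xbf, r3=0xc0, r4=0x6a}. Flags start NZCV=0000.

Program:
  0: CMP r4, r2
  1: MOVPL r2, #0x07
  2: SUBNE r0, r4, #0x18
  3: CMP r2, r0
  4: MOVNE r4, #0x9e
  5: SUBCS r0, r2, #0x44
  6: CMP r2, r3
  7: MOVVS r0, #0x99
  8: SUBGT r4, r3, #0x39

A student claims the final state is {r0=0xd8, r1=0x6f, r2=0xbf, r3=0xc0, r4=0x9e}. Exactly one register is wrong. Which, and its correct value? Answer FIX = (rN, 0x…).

FIX = (r0, 0x7b)

0: ✓ CMP  NZCV=1001
1: · MOVPL
2: ✓ SUBNE  r0←0x52
3: ✓ CMP  NZCV=0011
4: ✓ MOVNE  r4←0x9e
5: ✓ SUBCS  r0←0x7b
6: ✓ CMP  NZCV=1000
7: · MOVVS
8: · SUBGT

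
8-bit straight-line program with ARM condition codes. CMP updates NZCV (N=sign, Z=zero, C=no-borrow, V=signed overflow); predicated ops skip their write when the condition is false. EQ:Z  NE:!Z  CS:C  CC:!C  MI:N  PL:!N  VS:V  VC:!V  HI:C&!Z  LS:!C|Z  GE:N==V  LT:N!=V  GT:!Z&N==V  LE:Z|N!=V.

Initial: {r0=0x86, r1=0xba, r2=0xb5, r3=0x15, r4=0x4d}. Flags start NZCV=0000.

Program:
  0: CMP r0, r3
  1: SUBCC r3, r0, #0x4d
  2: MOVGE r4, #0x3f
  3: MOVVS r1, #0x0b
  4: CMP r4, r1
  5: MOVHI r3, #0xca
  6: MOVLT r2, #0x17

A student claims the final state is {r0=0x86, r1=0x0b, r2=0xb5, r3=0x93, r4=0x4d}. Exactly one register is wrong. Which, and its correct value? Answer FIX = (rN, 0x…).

FIX = (r3, 0xca)

0: ✓ CMP  NZCV=0011
1: · SUBCC
2: · MOVGE
3: ✓ MOVVS  r1←0x0b
4: ✓ CMP  NZCV=0010
5: ✓ MOVHI  r3←0xca
6: · MOVLT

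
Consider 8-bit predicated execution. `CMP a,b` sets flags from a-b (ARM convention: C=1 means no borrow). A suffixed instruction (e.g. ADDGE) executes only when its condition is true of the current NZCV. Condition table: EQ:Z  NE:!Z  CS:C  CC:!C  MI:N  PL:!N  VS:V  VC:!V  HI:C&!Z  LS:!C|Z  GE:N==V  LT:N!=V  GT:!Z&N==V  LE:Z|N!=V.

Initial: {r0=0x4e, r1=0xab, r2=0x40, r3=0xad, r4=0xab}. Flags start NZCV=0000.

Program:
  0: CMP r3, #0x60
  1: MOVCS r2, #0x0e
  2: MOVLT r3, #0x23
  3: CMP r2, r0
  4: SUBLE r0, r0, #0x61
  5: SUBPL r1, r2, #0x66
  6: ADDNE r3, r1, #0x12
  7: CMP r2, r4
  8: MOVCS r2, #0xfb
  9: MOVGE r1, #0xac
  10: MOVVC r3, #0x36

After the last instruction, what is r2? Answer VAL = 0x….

[0] flags=0011 → (cmp)
[1] flags=0011 CS?T → r2=0x0e
[2] flags=0011 LT?T → r3=0x23
[3] flags=1000 → (cmp)
[4] flags=1000 LE?T → r0=0xed
[5] flags=1000 PL?F → skip
[6] flags=1000 NE?T → r3=0xbd
[7] flags=0000 → (cmp)
[8] flags=0000 CS?F → skip
[9] flags=0000 GE?T → r1=0xac
[10] flags=0000 VC?T → r3=0x36

VAL = 0x0e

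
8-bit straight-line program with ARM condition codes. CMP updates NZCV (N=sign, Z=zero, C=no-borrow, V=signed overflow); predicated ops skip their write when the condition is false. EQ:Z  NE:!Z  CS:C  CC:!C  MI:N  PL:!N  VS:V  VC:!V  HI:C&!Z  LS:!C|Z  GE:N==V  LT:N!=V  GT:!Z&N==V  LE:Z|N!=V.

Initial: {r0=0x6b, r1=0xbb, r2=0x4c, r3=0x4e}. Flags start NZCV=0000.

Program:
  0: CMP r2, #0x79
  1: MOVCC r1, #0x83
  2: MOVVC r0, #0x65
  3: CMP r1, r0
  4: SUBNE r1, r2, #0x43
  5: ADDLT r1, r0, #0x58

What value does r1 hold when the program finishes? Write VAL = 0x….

VAL = 0xbd

0: ✓ CMP  NZCV=1000
1: ✓ MOVCC  r1←0x83
2: ✓ MOVVC  r0←0x65
3: ✓ CMP  NZCV=0011
4: ✓ SUBNE  r1←0x09
5: ✓ ADDLT  r1←0xbd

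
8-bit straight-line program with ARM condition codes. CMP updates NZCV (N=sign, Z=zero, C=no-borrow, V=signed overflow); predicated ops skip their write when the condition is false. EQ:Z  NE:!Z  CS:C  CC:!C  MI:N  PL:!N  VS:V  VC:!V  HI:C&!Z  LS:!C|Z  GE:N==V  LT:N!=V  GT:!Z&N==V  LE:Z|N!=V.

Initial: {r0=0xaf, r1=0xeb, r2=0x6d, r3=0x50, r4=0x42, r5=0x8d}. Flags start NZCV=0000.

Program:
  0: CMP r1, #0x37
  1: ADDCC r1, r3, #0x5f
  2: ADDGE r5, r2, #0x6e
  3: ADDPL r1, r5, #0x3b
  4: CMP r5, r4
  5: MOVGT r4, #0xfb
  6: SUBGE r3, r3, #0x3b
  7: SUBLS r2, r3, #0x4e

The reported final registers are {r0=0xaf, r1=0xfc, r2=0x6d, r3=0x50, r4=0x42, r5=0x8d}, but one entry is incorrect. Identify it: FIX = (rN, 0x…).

FIX = (r1, 0xeb)

0: ✓ CMP  NZCV=1010
1: · ADDCC
2: · ADDGE
3: · ADDPL
4: ✓ CMP  NZCV=0011
5: · MOVGT
6: · SUBGE
7: · SUBLS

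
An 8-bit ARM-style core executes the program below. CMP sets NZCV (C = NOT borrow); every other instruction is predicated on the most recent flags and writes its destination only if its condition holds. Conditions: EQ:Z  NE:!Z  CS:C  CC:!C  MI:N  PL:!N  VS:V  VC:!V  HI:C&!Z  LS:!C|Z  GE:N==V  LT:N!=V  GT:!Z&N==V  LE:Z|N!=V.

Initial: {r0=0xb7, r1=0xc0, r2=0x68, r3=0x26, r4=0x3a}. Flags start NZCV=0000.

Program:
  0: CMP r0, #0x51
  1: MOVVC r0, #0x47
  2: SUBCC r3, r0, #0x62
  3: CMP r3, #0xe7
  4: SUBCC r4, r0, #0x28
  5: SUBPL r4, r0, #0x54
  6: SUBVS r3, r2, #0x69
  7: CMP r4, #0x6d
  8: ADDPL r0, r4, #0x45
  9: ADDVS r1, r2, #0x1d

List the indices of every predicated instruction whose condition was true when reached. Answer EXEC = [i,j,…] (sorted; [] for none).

0: ✓ CMP  NZCV=0011
1: · MOVVC
2: · SUBCC
3: ✓ CMP  NZCV=0000
4: ✓ SUBCC  r4←0x8f
5: ✓ SUBPL  r4←0x63
6: · SUBVS
7: ✓ CMP  NZCV=1000
8: · ADDPL
9: · ADDVS

EXEC = [4,5]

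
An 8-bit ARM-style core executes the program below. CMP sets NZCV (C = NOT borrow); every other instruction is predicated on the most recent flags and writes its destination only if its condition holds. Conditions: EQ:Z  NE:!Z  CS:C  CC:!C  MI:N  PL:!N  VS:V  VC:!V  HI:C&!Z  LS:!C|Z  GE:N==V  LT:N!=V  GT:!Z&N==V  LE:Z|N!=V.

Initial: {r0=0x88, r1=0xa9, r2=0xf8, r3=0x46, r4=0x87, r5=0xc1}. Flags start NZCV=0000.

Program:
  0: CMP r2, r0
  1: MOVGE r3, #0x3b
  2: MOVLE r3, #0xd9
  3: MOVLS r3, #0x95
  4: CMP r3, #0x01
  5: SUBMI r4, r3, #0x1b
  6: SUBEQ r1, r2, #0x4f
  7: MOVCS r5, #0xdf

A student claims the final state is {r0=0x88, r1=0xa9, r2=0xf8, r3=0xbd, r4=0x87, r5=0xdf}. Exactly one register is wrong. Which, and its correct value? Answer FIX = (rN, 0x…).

FIX = (r3, 0x3b)

0: ✓ CMP  NZCV=0010
1: ✓ MOVGE  r3←0x3b
2: · MOVLE
3: · MOVLS
4: ✓ CMP  NZCV=0010
5: · SUBMI
6: · SUBEQ
7: ✓ MOVCS  r5←0xdf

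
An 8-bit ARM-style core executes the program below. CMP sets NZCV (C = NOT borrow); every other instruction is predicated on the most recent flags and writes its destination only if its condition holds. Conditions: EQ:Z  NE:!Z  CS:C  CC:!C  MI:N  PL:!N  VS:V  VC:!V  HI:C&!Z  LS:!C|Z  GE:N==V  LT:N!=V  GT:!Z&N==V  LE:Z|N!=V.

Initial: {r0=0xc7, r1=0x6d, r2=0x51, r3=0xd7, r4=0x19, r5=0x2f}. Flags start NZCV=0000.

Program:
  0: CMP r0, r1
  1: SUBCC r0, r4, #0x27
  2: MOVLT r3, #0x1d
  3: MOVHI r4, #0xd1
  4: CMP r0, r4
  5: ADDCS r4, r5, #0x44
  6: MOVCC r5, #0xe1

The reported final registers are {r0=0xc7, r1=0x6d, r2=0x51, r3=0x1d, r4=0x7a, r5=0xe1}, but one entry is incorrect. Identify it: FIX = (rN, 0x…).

[0] flags=0011 → (cmp)
[1] flags=0011 CC?F → skip
[2] flags=0011 LT?T → r3=0x1d
[3] flags=0011 HI?T → r4=0xd1
[4] flags=1000 → (cmp)
[5] flags=1000 CS?F → skip
[6] flags=1000 CC?T → r5=0xe1

FIX = (r4, 0xd1)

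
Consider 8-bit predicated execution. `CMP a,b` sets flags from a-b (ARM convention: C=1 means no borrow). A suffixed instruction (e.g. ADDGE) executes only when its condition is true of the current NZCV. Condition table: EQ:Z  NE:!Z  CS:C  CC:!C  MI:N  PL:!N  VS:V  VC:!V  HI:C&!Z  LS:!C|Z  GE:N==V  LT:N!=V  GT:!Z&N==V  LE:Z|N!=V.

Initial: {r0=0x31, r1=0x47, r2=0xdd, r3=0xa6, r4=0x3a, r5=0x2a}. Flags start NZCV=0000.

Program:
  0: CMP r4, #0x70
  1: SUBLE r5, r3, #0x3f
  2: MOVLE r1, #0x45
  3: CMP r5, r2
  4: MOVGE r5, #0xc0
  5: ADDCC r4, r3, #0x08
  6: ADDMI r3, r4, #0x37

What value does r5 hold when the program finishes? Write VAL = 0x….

[0] flags=1000 → (cmp)
[1] flags=1000 LE?T → r5=0x67
[2] flags=1000 LE?T → r1=0x45
[3] flags=1001 → (cmp)
[4] flags=1001 GE?T → r5=0xc0
[5] flags=1001 CC?T → r4=0xae
[6] flags=1001 MI?T → r3=0xe5

VAL = 0xc0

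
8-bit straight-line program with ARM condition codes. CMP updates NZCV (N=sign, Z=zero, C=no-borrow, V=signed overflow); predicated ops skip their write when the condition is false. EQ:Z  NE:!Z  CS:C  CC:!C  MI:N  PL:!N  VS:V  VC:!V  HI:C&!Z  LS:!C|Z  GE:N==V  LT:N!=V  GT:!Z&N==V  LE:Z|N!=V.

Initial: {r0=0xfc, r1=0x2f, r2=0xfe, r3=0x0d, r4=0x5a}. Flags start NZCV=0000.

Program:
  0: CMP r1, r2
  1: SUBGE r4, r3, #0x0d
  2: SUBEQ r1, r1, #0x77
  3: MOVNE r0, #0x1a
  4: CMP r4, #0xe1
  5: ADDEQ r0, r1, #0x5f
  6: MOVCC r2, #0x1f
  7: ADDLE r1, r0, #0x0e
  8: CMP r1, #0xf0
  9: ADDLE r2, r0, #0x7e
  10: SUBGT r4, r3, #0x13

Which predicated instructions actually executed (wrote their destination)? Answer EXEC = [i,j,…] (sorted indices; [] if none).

EXEC = [1,3,6,10]

[0] flags=0000 → (cmp)
[1] flags=0000 GE?T → r4=0x00
[2] flags=0000 EQ?F → skip
[3] flags=0000 NE?T → r0=0x1a
[4] flags=0000 → (cmp)
[5] flags=0000 EQ?F → skip
[6] flags=0000 CC?T → r2=0x1f
[7] flags=0000 LE?F → skip
[8] flags=0000 → (cmp)
[9] flags=0000 LE?F → skip
[10] flags=0000 GT?T → r4=0xfa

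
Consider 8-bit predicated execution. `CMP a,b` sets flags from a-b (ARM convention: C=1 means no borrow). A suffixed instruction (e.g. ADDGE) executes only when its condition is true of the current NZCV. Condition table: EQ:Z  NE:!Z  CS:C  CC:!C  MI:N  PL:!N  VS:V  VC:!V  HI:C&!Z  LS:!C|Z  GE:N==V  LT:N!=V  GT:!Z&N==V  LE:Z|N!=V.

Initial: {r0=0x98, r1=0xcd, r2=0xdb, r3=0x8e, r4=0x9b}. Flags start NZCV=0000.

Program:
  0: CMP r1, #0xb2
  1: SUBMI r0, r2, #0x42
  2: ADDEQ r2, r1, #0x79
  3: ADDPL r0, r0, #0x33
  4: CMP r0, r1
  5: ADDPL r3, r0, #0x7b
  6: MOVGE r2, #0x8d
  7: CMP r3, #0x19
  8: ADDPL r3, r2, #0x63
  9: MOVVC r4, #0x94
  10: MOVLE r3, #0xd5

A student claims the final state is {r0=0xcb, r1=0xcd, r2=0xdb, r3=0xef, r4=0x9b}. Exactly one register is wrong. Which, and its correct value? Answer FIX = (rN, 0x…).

FIX = (r3, 0xd5)

0: ✓ CMP  NZCV=0010
1: · SUBMI
2: · ADDEQ
3: ✓ ADDPL  r0←0xcb
4: ✓ CMP  NZCV=1000
5: · ADDPL
6: · MOVGE
7: ✓ CMP  NZCV=0011
8: ✓ ADDPL  r3←0x3e
9: · MOVVC
10: ✓ MOVLE  r3←0xd5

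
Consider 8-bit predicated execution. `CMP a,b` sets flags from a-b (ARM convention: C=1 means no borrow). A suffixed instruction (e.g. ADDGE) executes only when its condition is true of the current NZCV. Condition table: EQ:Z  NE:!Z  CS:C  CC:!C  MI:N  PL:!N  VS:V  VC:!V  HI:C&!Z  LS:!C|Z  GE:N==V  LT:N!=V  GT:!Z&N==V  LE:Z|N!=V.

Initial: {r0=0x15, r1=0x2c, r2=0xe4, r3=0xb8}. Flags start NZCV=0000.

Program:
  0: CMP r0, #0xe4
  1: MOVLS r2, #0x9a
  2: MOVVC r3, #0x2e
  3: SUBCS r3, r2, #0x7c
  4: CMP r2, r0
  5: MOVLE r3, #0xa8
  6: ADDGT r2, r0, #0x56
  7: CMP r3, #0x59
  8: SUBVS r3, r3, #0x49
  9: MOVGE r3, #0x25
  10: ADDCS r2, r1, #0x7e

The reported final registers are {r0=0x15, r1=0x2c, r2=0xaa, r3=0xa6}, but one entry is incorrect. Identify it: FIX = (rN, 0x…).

0: ✓ CMP  NZCV=0000
1: ✓ MOVLS  r2←0x9a
2: ✓ MOVVC  r3←0x2e
3: · SUBCS
4: ✓ CMP  NZCV=1010
5: ✓ MOVLE  r3←0xa8
6: · ADDGT
7: ✓ CMP  NZCV=0011
8: ✓ SUBVS  r3←0x5f
9: · MOVGE
10: ✓ ADDCS  r2←0xaa

FIX = (r3, 0x5f)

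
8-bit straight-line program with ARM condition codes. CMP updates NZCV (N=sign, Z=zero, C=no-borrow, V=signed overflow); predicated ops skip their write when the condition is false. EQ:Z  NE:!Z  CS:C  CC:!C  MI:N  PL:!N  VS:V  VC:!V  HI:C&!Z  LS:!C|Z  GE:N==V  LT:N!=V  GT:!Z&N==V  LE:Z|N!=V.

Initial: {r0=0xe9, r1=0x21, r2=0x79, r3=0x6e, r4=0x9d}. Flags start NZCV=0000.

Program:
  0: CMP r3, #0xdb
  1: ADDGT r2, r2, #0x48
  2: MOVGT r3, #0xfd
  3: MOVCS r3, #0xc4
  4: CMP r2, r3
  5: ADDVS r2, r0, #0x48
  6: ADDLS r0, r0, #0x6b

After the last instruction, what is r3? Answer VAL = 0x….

VAL = 0xfd

[0] flags=1001 → (cmp)
[1] flags=1001 GT?T → r2=0xc1
[2] flags=1001 GT?T → r3=0xfd
[3] flags=1001 CS?F → skip
[4] flags=1000 → (cmp)
[5] flags=1000 VS?F → skip
[6] flags=1000 LS?T → r0=0x54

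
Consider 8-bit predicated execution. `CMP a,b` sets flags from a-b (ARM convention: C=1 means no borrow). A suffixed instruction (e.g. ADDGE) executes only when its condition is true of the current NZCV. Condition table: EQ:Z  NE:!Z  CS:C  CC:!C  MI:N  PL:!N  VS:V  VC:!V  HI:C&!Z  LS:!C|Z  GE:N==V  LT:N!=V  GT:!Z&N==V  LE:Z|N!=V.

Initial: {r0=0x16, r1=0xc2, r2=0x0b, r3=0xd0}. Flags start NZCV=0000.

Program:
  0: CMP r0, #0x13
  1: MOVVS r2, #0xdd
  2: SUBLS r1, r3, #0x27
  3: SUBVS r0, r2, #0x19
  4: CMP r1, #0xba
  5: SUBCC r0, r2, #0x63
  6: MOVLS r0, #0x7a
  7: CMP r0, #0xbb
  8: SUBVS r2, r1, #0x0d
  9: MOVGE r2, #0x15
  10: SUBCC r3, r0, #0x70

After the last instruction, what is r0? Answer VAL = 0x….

[0] flags=0010 → (cmp)
[1] flags=0010 VS?F → skip
[2] flags=0010 LS?F → skip
[3] flags=0010 VS?F → skip
[4] flags=0010 → (cmp)
[5] flags=0010 CC?F → skip
[6] flags=0010 LS?F → skip
[7] flags=0000 → (cmp)
[8] flags=0000 VS?F → skip
[9] flags=0000 GE?T → r2=0x15
[10] flags=0000 CC?T → r3=0xa6

VAL = 0x16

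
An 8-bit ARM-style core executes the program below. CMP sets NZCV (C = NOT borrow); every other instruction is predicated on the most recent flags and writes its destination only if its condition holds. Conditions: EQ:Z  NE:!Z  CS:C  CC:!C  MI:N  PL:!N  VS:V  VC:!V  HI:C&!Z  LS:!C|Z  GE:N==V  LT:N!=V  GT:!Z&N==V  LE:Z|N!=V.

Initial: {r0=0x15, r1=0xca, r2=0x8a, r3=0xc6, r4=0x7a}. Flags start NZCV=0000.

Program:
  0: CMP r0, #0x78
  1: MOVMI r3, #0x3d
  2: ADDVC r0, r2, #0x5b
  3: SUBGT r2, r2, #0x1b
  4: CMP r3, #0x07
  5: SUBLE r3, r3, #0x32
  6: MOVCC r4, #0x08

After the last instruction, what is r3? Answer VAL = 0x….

VAL = 0x3d

0: ✓ CMP  NZCV=1000
1: ✓ MOVMI  r3←0x3d
2: ✓ ADDVC  r0←0xe5
3: · SUBGT
4: ✓ CMP  NZCV=0010
5: · SUBLE
6: · MOVCC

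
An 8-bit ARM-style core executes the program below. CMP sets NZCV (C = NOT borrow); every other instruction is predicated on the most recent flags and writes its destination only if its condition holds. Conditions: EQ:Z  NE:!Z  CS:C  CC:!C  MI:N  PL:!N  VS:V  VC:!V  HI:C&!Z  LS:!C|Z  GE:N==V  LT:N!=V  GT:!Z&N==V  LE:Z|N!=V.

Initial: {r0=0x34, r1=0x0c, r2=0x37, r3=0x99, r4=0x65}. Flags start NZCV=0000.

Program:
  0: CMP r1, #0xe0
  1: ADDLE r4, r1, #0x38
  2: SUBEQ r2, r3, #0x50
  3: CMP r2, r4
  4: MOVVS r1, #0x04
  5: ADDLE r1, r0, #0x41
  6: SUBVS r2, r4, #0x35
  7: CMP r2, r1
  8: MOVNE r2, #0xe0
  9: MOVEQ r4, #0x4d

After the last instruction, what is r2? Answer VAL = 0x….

VAL = 0xe0

[0] flags=0000 → (cmp)
[1] flags=0000 LE?F → skip
[2] flags=0000 EQ?F → skip
[3] flags=1000 → (cmp)
[4] flags=1000 VS?F → skip
[5] flags=1000 LE?T → r1=0x75
[6] flags=1000 VS?F → skip
[7] flags=1000 → (cmp)
[8] flags=1000 NE?T → r2=0xe0
[9] flags=1000 EQ?F → skip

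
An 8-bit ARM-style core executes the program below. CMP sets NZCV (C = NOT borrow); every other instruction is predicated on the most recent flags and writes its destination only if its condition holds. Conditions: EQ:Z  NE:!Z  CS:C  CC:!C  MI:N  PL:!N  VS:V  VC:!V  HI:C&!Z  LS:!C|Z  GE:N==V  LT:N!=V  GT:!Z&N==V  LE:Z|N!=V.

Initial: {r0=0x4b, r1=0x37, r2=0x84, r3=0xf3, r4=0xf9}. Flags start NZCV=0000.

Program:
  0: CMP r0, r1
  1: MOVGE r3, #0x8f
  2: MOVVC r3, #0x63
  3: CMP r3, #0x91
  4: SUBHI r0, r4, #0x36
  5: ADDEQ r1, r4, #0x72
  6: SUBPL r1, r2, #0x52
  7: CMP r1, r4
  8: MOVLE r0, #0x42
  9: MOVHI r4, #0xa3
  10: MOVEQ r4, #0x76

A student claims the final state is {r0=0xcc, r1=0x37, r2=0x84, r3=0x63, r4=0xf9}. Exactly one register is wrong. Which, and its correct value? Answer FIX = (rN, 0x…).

FIX = (r0, 0x4b)

0: ✓ CMP  NZCV=0010
1: ✓ MOVGE  r3←0x8f
2: ✓ MOVVC  r3←0x63
3: ✓ CMP  NZCV=1001
4: · SUBHI
5: · ADDEQ
6: · SUBPL
7: ✓ CMP  NZCV=0000
8: · MOVLE
9: · MOVHI
10: · MOVEQ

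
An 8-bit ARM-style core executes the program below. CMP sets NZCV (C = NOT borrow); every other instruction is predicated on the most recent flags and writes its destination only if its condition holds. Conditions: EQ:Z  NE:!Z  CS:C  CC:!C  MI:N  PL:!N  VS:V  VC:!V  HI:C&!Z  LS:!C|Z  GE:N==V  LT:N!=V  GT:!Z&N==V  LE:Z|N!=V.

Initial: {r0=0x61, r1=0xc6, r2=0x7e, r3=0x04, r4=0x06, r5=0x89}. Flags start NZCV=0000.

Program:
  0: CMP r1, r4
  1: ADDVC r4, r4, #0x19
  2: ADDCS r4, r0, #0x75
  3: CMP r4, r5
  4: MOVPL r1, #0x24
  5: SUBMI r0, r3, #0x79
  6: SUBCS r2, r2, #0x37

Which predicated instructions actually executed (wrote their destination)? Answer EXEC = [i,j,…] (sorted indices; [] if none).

EXEC = [1,2,4,6]

0: ✓ CMP  NZCV=1010
1: ✓ ADDVC  r4←0x1f
2: ✓ ADDCS  r4←0xd6
3: ✓ CMP  NZCV=0010
4: ✓ MOVPL  r1←0x24
5: · SUBMI
6: ✓ SUBCS  r2←0x47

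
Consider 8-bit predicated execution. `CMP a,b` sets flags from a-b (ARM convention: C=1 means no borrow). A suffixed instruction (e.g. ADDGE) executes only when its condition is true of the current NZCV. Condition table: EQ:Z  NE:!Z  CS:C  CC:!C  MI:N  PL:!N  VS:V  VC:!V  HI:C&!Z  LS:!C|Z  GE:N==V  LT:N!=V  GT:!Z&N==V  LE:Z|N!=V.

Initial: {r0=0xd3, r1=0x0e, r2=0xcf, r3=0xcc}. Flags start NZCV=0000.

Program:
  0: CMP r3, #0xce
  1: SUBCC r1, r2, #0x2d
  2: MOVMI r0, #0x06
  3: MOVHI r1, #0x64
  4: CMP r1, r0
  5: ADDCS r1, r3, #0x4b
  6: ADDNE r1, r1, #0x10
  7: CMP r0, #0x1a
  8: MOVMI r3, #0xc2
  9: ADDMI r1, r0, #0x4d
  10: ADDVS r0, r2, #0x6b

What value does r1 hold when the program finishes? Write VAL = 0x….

VAL = 0x53

[0] flags=1000 → (cmp)
[1] flags=1000 CC?T → r1=0xa2
[2] flags=1000 MI?T → r0=0x06
[3] flags=1000 HI?F → skip
[4] flags=1010 → (cmp)
[5] flags=1010 CS?T → r1=0x17
[6] flags=1010 NE?T → r1=0x27
[7] flags=1000 → (cmp)
[8] flags=1000 MI?T → r3=0xc2
[9] flags=1000 MI?T → r1=0x53
[10] flags=1000 VS?F → skip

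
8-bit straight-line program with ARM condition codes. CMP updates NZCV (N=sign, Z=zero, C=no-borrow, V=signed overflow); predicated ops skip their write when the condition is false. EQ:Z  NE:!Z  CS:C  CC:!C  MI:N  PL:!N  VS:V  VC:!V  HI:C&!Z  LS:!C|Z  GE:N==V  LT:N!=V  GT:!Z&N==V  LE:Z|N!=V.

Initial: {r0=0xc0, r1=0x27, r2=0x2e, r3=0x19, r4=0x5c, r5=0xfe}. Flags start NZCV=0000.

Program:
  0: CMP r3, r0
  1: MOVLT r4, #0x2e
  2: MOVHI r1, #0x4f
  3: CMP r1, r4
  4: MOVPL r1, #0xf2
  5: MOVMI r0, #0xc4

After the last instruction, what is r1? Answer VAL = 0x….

0: ✓ CMP  NZCV=0000
1: · MOVLT
2: · MOVHI
3: ✓ CMP  NZCV=1000
4: · MOVPL
5: ✓ MOVMI  r0←0xc4

VAL = 0x27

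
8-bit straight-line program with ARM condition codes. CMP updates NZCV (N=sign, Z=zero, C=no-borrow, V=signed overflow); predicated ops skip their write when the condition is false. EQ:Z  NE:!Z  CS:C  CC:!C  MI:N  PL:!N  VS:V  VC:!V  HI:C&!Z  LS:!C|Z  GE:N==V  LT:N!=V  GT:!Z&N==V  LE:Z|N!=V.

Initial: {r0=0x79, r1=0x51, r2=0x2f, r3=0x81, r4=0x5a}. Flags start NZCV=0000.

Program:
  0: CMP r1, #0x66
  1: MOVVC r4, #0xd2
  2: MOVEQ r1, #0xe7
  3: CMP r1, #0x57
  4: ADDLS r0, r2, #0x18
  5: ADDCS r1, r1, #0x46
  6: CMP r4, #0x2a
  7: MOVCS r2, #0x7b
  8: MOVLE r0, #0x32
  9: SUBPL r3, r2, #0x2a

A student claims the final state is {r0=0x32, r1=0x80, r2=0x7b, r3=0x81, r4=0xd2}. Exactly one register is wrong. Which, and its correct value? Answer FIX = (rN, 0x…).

0: ✓ CMP  NZCV=1000
1: ✓ MOVVC  r4←0xd2
2: · MOVEQ
3: ✓ CMP  NZCV=1000
4: ✓ ADDLS  r0←0x47
5: · ADDCS
6: ✓ CMP  NZCV=1010
7: ✓ MOVCS  r2←0x7b
8: ✓ MOVLE  r0←0x32
9: · SUBPL

FIX = (r1, 0x51)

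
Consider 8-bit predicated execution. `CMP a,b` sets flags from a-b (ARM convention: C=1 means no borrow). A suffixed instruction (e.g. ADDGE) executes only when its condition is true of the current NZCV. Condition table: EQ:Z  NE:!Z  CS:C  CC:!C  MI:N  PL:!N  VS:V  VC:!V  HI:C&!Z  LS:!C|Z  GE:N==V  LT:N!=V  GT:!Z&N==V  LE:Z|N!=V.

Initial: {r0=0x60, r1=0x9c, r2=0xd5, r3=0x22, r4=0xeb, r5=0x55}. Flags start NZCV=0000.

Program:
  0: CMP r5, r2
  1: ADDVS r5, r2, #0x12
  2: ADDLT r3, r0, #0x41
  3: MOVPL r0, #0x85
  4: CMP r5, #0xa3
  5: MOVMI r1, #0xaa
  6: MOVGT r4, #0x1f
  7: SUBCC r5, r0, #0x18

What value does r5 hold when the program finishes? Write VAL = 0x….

VAL = 0xe7

0: ✓ CMP  NZCV=1001
1: ✓ ADDVS  r5←0xe7
2: · ADDLT
3: · MOVPL
4: ✓ CMP  NZCV=0010
5: · MOVMI
6: ✓ MOVGT  r4←0x1f
7: · SUBCC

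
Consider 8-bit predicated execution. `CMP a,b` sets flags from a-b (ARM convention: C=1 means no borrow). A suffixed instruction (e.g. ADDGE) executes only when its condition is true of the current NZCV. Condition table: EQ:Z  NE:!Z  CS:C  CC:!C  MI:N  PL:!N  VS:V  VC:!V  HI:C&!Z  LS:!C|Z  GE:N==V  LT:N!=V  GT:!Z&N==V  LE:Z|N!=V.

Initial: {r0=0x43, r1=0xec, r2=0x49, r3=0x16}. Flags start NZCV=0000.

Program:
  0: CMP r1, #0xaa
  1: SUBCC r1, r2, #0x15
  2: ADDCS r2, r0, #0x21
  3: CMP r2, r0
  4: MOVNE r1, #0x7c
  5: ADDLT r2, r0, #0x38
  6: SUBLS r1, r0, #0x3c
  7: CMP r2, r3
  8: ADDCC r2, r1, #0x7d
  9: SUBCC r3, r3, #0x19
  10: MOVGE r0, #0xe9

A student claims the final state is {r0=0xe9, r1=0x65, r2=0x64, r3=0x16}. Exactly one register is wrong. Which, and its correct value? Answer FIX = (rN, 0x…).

FIX = (r1, 0x7c)

[0] flags=0010 → (cmp)
[1] flags=0010 CC?F → skip
[2] flags=0010 CS?T → r2=0x64
[3] flags=0010 → (cmp)
[4] flags=0010 NE?T → r1=0x7c
[5] flags=0010 LT?F → skip
[6] flags=0010 LS?F → skip
[7] flags=0010 → (cmp)
[8] flags=0010 CC?F → skip
[9] flags=0010 CC?F → skip
[10] flags=0010 GE?T → r0=0xe9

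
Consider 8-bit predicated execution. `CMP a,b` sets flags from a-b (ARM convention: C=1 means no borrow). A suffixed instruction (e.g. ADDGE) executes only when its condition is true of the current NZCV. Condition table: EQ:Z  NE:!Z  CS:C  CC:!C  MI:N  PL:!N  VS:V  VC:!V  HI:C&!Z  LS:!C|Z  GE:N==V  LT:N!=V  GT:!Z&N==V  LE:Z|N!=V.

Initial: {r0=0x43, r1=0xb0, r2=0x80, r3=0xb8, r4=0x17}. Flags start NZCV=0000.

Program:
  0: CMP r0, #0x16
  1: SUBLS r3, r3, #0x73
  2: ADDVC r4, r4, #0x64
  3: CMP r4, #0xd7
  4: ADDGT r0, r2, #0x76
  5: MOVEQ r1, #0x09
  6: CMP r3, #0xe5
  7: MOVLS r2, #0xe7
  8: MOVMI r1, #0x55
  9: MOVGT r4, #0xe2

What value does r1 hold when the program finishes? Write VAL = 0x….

0: ✓ CMP  NZCV=0010
1: · SUBLS
2: ✓ ADDVC  r4←0x7b
3: ✓ CMP  NZCV=1001
4: ✓ ADDGT  r0←0xf6
5: · MOVEQ
6: ✓ CMP  NZCV=1000
7: ✓ MOVLS  r2←0xe7
8: ✓ MOVMI  r1←0x55
9: · MOVGT

VAL = 0x55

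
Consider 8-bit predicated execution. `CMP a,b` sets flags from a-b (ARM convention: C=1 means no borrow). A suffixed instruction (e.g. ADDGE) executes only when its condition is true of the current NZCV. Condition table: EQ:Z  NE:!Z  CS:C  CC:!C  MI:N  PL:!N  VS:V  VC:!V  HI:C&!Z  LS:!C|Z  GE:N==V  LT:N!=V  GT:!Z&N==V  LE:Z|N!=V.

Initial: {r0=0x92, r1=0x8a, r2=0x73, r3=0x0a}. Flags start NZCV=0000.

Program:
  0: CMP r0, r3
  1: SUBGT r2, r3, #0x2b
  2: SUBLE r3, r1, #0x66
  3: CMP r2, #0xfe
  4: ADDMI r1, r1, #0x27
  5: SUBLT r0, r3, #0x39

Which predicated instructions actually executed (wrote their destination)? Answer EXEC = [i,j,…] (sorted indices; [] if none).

EXEC = [2]

[0] flags=1010 → (cmp)
[1] flags=1010 GT?F → skip
[2] flags=1010 LE?T → r3=0x24
[3] flags=0000 → (cmp)
[4] flags=0000 MI?F → skip
[5] flags=0000 LT?F → skip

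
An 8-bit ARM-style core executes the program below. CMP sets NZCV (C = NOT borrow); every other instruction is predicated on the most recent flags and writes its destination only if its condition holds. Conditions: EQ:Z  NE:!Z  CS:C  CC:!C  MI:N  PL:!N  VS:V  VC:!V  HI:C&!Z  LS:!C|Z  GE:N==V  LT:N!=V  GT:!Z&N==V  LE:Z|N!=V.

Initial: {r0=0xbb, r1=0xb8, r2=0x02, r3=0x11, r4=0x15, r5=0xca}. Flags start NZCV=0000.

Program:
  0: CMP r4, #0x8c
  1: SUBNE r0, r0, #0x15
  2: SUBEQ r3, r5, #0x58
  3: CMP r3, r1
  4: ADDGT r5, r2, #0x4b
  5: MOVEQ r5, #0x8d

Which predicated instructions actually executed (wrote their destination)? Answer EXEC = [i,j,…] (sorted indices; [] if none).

0: ✓ CMP  NZCV=1001
1: ✓ SUBNE  r0←0xa6
2: · SUBEQ
3: ✓ CMP  NZCV=0000
4: ✓ ADDGT  r5←0x4d
5: · MOVEQ

EXEC = [1,4]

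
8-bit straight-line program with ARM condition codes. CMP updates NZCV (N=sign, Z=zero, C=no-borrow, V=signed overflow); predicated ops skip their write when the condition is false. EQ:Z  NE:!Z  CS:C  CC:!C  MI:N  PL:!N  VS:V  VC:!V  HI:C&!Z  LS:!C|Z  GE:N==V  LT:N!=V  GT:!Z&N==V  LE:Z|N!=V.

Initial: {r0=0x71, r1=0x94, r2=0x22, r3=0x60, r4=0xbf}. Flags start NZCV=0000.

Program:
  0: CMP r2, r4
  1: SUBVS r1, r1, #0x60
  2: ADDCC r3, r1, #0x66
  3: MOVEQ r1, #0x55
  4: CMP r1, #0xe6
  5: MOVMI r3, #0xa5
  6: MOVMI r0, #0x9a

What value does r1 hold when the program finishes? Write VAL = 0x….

[0] flags=0000 → (cmp)
[1] flags=0000 VS?F → skip
[2] flags=0000 CC?T → r3=0xfa
[3] flags=0000 EQ?F → skip
[4] flags=1000 → (cmp)
[5] flags=1000 MI?T → r3=0xa5
[6] flags=1000 MI?T → r0=0x9a

VAL = 0x94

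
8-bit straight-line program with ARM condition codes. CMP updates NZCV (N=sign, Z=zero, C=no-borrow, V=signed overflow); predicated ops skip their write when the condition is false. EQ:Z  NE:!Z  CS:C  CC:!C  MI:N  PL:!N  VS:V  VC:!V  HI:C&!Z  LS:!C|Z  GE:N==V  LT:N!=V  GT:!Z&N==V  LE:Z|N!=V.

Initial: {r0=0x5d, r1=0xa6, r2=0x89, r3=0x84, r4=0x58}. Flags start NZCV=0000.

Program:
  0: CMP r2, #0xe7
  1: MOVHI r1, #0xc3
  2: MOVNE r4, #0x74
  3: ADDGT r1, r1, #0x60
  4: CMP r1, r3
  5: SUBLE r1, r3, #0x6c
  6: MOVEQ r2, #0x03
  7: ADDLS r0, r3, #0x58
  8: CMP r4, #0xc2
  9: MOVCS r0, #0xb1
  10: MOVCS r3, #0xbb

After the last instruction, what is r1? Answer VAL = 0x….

VAL = 0xa6

0: ✓ CMP  NZCV=1000
1: · MOVHI
2: ✓ MOVNE  r4←0x74
3: · ADDGT
4: ✓ CMP  NZCV=0010
5: · SUBLE
6: · MOVEQ
7: · ADDLS
8: ✓ CMP  NZCV=1001
9: · MOVCS
10: · MOVCS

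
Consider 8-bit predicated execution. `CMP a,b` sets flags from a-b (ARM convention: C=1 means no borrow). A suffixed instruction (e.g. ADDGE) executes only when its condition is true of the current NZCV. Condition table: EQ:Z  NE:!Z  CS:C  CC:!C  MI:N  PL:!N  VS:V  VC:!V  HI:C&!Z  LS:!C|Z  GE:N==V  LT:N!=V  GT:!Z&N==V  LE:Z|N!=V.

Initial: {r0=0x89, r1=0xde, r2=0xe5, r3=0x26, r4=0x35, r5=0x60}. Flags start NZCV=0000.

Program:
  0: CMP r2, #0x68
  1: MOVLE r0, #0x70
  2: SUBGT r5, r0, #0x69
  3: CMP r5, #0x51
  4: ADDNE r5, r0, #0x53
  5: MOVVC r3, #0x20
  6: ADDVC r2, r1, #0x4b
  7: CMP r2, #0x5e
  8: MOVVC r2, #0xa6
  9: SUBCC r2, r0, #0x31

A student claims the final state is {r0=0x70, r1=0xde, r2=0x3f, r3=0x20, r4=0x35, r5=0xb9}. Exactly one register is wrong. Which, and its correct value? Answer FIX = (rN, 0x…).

FIX = (r5, 0xc3)

[0] flags=0011 → (cmp)
[1] flags=0011 LE?T → r0=0x70
[2] flags=0011 GT?F → skip
[3] flags=0010 → (cmp)
[4] flags=0010 NE?T → r5=0xc3
[5] flags=0010 VC?T → r3=0x20
[6] flags=0010 VC?T → r2=0x29
[7] flags=1000 → (cmp)
[8] flags=1000 VC?T → r2=0xa6
[9] flags=1000 CC?T → r2=0x3f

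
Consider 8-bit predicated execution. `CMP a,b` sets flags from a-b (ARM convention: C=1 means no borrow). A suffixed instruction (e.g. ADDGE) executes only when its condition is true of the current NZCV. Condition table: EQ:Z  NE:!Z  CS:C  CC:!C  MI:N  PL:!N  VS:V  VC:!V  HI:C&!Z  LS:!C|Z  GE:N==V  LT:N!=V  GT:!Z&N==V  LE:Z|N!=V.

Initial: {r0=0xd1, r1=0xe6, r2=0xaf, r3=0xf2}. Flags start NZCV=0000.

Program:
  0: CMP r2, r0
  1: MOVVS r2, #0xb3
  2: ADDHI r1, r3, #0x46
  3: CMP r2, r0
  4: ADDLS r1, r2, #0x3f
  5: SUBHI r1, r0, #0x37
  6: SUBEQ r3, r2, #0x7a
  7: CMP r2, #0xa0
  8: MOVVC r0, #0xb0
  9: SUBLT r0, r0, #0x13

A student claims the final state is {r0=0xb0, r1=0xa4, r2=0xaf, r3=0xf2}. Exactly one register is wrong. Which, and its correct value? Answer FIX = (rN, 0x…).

FIX = (r1, 0xee)

[0] flags=1000 → (cmp)
[1] flags=1000 VS?F → skip
[2] flags=1000 HI?F → skip
[3] flags=1000 → (cmp)
[4] flags=1000 LS?T → r1=0xee
[5] flags=1000 HI?F → skip
[6] flags=1000 EQ?F → skip
[7] flags=0010 → (cmp)
[8] flags=0010 VC?T → r0=0xb0
[9] flags=0010 LT?F → skip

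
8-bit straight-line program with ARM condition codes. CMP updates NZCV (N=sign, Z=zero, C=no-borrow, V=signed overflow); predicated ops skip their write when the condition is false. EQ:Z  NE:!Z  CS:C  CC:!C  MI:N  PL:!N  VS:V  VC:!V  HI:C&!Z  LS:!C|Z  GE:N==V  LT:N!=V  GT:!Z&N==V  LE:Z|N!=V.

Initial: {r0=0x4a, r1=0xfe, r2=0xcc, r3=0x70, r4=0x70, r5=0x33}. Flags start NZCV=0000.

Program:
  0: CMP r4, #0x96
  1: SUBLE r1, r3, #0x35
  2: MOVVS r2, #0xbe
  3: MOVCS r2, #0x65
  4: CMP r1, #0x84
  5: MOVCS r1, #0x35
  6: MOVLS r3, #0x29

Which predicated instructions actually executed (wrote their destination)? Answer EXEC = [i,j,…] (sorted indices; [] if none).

0: ✓ CMP  NZCV=1001
1: · SUBLE
2: ✓ MOVVS  r2←0xbe
3: · MOVCS
4: ✓ CMP  NZCV=0010
5: ✓ MOVCS  r1←0x35
6: · MOVLS

EXEC = [2,5]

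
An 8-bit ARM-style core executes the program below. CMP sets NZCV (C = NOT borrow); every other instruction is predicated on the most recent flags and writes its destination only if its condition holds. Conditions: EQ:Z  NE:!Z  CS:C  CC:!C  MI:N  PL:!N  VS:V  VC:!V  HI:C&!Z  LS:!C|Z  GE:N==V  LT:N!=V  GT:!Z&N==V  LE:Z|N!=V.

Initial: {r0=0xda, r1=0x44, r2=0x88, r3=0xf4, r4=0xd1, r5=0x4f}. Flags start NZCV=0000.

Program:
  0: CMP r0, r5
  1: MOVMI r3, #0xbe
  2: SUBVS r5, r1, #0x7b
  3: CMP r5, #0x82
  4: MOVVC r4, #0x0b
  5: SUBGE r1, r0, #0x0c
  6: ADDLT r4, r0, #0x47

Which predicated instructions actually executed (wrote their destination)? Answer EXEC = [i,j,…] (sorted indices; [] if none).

EXEC = [1,5]

0: ✓ CMP  NZCV=1010
1: ✓ MOVMI  r3←0xbe
2: · SUBVS
3: ✓ CMP  NZCV=1001
4: · MOVVC
5: ✓ SUBGE  r1←0xce
6: · ADDLT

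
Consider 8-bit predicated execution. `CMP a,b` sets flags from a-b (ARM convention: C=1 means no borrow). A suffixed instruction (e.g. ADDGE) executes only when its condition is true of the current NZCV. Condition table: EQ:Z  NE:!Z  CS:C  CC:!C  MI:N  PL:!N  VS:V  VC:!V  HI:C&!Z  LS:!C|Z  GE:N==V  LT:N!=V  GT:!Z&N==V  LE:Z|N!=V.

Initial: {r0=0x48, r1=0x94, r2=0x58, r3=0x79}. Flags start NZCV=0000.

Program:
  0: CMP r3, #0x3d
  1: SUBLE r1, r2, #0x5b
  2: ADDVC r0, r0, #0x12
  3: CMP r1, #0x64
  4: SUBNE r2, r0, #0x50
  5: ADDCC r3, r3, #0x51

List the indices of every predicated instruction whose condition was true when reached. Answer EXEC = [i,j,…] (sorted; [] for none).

EXEC = [2,4]

[0] flags=0010 → (cmp)
[1] flags=0010 LE?F → skip
[2] flags=0010 VC?T → r0=0x5a
[3] flags=0011 → (cmp)
[4] flags=0011 NE?T → r2=0x0a
[5] flags=0011 CC?F → skip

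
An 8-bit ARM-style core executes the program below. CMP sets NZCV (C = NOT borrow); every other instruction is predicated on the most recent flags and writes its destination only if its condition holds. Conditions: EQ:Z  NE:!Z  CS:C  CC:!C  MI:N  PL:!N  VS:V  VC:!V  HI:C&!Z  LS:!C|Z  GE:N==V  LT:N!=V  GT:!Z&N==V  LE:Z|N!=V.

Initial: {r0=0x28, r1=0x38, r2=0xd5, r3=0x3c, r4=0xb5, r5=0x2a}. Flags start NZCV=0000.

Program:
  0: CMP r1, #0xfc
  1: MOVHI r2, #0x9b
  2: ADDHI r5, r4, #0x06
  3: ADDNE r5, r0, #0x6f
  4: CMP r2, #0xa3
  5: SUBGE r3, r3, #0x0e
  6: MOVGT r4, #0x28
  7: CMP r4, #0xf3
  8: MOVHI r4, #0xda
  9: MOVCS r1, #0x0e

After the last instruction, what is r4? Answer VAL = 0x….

0: ✓ CMP  NZCV=0000
1: · MOVHI
2: · ADDHI
3: ✓ ADDNE  r5←0x97
4: ✓ CMP  NZCV=0010
5: ✓ SUBGE  r3←0x2e
6: ✓ MOVGT  r4←0x28
7: ✓ CMP  NZCV=0000
8: · MOVHI
9: · MOVCS

VAL = 0x28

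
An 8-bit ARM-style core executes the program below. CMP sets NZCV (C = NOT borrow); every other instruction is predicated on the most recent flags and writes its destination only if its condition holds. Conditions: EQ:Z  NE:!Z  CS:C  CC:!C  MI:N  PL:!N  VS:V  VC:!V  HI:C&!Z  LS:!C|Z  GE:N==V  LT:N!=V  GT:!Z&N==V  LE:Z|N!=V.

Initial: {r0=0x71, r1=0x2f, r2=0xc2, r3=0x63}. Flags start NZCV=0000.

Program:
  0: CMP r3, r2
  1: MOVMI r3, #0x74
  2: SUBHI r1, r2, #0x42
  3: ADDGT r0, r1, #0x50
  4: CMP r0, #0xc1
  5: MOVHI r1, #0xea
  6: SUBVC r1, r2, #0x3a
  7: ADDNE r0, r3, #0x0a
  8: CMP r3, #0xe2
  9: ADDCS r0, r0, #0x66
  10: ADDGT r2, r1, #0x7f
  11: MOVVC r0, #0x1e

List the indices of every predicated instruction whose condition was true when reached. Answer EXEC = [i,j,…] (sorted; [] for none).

0: ✓ CMP  NZCV=1001
1: ✓ MOVMI  r3←0x74
2: · SUBHI
3: ✓ ADDGT  r0←0x7f
4: ✓ CMP  NZCV=1001
5: · MOVHI
6: · SUBVC
7: ✓ ADDNE  r0←0x7e
8: ✓ CMP  NZCV=1001
9: · ADDCS
10: ✓ ADDGT  r2←0xae
11: · MOVVC

EXEC = [1,3,7,10]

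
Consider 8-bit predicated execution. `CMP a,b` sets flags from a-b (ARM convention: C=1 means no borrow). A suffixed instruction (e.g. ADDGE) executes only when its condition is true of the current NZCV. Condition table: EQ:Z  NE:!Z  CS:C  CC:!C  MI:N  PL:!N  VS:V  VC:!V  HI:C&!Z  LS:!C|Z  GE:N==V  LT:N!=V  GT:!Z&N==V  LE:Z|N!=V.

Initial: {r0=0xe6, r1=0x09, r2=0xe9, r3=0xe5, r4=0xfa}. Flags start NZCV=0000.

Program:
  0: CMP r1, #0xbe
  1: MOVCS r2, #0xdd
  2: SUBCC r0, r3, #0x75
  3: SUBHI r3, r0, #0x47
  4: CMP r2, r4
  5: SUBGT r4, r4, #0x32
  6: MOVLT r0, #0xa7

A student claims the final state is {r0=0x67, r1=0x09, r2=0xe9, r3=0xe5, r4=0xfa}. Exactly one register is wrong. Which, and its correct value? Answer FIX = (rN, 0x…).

FIX = (r0, 0xa7)

[0] flags=0000 → (cmp)
[1] flags=0000 CS?F → skip
[2] flags=0000 CC?T → r0=0x70
[3] flags=0000 HI?F → skip
[4] flags=1000 → (cmp)
[5] flags=1000 GT?F → skip
[6] flags=1000 LT?T → r0=0xa7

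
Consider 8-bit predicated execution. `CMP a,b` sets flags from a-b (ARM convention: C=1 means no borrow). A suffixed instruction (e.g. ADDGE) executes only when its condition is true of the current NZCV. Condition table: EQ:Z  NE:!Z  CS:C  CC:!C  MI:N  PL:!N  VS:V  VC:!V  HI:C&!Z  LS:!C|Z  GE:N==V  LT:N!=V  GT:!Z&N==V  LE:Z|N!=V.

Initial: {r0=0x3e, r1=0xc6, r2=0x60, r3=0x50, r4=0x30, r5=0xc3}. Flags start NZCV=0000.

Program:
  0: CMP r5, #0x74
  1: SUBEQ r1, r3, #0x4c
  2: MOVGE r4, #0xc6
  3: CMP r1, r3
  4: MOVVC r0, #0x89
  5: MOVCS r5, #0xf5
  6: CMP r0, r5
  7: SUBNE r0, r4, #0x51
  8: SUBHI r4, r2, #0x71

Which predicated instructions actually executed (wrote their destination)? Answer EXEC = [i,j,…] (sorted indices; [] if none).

EXEC = [5,7]

0: ✓ CMP  NZCV=0011
1: · SUBEQ
2: · MOVGE
3: ✓ CMP  NZCV=0011
4: · MOVVC
5: ✓ MOVCS  r5←0xf5
6: ✓ CMP  NZCV=0000
7: ✓ SUBNE  r0←0xdf
8: · SUBHI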